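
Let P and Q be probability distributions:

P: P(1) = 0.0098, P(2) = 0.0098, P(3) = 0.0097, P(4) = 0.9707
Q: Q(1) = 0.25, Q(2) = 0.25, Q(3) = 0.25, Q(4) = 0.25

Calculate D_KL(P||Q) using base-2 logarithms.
1.7627 bits

D_KL(P||Q) = Σ P(x) log₂(P(x)/Q(x))

Computing term by term:
  P(1)·log₂(P(1)/Q(1)) = 0.0098·log₂(0.0098/0.25) = -0.04580
  P(2)·log₂(P(2)/Q(2)) = 0.0098·log₂(0.0098/0.25) = -0.04580
  P(3)·log₂(P(3)/Q(3)) = 0.0097·log₂(0.0097/0.25) = -0.04547
  P(4)·log₂(P(4)/Q(4)) = 0.9707·log₂(0.9707/0.25) = 1.89975

D_KL(P||Q) = -0.04580 - 0.04580 - 0.04547 + 1.89975 = 1.76268 ≈ 1.7627 bits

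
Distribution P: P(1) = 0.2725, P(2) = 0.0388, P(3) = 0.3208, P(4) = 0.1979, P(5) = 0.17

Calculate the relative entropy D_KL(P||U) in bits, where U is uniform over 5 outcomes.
0.2056 bits

U(i) = 1/5 for all i

D_KL(P||U) = Σ P(x) log₂(P(x) / (1/5))
           = Σ P(x) log₂(P(x)) + log₂(5)
           = log₂(5) - H(P)

H(P) = -Σ P(x) log₂(P(x)):
  -P(1)·log₂(P(1)) = -(0.2725)·log₂(0.2725) = 0.51112
  -P(2)·log₂(P(2)) = -(0.0388)·log₂(0.0388) = 0.18189
  -P(3)·log₂(P(3)) = -(0.3208)·log₂(0.3208) = 0.52619
  -P(4)·log₂(P(4)) = -(0.1979)·log₂(0.1979) = 0.46252
  -P(5)·log₂(P(5)) = -(0.17)·log₂(0.17) = 0.43459
H(P) = 0.51112 + 0.18189 + 0.52619 + 0.46252 + 0.43459 = 2.11631 bits

log₂(5) = 2.32193 bits

D_KL(P||U) = 2.32193 - 2.11631 = 0.20562 ≈ 0.2056 bits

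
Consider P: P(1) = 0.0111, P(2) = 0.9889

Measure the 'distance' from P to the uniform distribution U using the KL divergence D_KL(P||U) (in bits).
0.9120 bits

U(i) = 1/2 for all i

D_KL(P||U) = Σ P(x) log₂(P(x) / (1/2))
           = Σ P(x) log₂(P(x)) + log₂(2)
           = log₂(2) - H(P)

H(P) = -Σ P(x) log₂(P(x)):
  -P(1)·log₂(P(1)) = -(0.0111)·log₂(0.0111) = 0.07208
  -P(2)·log₂(P(2)) = -(0.9889)·log₂(0.9889) = 0.01592
H(P) = 0.07208 + 0.01592 = 0.08800 bits

log₂(2) = 1.00000 bits

D_KL(P||U) = 1.00000 - 0.08800 = 0.91200 ≈ 0.9120 bits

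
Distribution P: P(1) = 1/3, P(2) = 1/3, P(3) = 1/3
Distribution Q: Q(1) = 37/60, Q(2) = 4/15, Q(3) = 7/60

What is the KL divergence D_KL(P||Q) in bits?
0.3163 bits

D_KL(P||Q) = Σ P(x) log₂(P(x)/Q(x))

Computing term by term:
  P(1)·log₂(P(1)/Q(1)) = (1/3)·log₂((1/3)/(37/60)) = -0.29584
  P(2)·log₂(P(2)/Q(2)) = (1/3)·log₂((1/3)/(4/15)) = 0.10731
  P(3)·log₂(P(3)/Q(3)) = (1/3)·log₂((1/3)/(7/60)) = 0.50486

D_KL(P||Q) = -0.29584 + 0.10731 + 0.50486 = 0.31633 ≈ 0.3163 bits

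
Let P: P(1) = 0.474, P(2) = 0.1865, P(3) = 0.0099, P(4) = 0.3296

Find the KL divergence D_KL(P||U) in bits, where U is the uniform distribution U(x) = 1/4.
0.4440 bits

U(i) = 1/4 for all i

D_KL(P||U) = Σ P(x) log₂(P(x) / (1/4))
           = Σ P(x) log₂(P(x)) + log₂(4)
           = log₂(4) - H(P)

H(P) = -Σ P(x) log₂(P(x)):
  -P(1)·log₂(P(1)) = -(0.474)·log₂(0.474) = 0.51052
  -P(2)·log₂(P(2)) = -(0.1865)·log₂(0.1865) = 0.45184
  -P(3)·log₂(P(3)) = -(0.0099)·log₂(0.0099) = 0.06592
  -P(4)·log₂(P(4)) = -(0.3296)·log₂(0.3296) = 0.52776
H(P) = 0.51052 + 0.45184 + 0.06592 + 0.52776 = 1.55604 bits

log₂(4) = 2.00000 bits

D_KL(P||U) = 2.00000 - 1.55604 = 0.44396 ≈ 0.4440 bits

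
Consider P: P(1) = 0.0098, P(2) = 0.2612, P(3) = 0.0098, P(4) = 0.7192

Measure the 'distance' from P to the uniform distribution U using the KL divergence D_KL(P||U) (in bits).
1.0213 bits

U(i) = 1/4 for all i

D_KL(P||U) = Σ P(x) log₂(P(x) / (1/4))
           = Σ P(x) log₂(P(x)) + log₂(4)
           = log₂(4) - H(P)

H(P) = -Σ P(x) log₂(P(x)):
  -P(1)·log₂(P(1)) = -(0.0098)·log₂(0.0098) = 0.06540
  -P(2)·log₂(P(2)) = -(0.2612)·log₂(0.2612) = 0.50589
  -P(3)·log₂(P(3)) = -(0.0098)·log₂(0.0098) = 0.06540
  -P(4)·log₂(P(4)) = -(0.7192)·log₂(0.7192) = 0.34200
H(P) = 0.06540 + 0.50589 + 0.06540 + 0.34200 = 0.97869 bits

log₂(4) = 2.00000 bits

D_KL(P||U) = 2.00000 - 0.97869 = 1.02131 ≈ 1.0213 bits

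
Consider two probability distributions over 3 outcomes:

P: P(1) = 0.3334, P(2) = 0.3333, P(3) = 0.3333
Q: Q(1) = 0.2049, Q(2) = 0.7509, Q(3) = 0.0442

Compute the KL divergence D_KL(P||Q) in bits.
0.8151 bits

D_KL(P||Q) = Σ P(x) log₂(P(x)/Q(x))

Computing term by term:
  P(1)·log₂(P(1)/Q(1)) = 0.3334·log₂(0.3334/0.2049) = 0.23416
  P(2)·log₂(P(2)/Q(2)) = 0.3333·log₂(0.3333/0.7509) = -0.39056
  P(3)·log₂(P(3)/Q(3)) = 0.3333·log₂(0.3333/0.0442) = 0.97147

D_KL(P||Q) = 0.23416 - 0.39056 + 0.97147 = 0.81507 ≈ 0.8151 bits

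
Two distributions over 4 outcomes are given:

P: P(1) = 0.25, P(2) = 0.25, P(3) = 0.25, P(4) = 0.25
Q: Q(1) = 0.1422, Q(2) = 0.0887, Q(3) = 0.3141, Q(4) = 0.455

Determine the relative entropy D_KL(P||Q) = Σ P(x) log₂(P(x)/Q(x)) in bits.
0.2789 bits

D_KL(P||Q) = Σ P(x) log₂(P(x)/Q(x))

Computing term by term:
  P(1)·log₂(P(1)/Q(1)) = 0.25·log₂(0.25/0.1422) = 0.20350
  P(2)·log₂(P(2)/Q(2)) = 0.25·log₂(0.25/0.0887) = 0.37373
  P(3)·log₂(P(3)/Q(3)) = 0.25·log₂(0.25/0.3141) = -0.08232
  P(4)·log₂(P(4)/Q(4)) = 0.25·log₂(0.25/0.455) = -0.21598

D_KL(P||Q) = 0.20350 + 0.37373 - 0.08232 - 0.21598 = 0.27893 ≈ 0.2789 bits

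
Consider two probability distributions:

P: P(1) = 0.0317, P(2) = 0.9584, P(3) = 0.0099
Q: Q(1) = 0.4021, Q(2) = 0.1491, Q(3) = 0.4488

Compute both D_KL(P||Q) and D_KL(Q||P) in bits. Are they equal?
D_KL(P||Q) = 2.4020 bits, D_KL(Q||P) = 3.5430 bits. No, they are not equal.

D_KL(P||Q) = Σ P(x) log₂(P(x)/Q(x))

Computing term by term:
  P(1)·log₂(P(1)/Q(1)) = 0.0317·log₂(0.0317/0.4021) = -0.11618
  P(2)·log₂(P(2)/Q(2)) = 0.9584·log₂(0.9584/0.1491) = 2.57268
  P(3)·log₂(P(3)/Q(3)) = 0.0099·log₂(0.0099/0.4488) = -0.05447

D_KL(P||Q) = -0.11618 + 2.57268 - 0.05447 = 2.40203 ≈ 2.4020 bits

D_KL(Q||P) = Σ Q(x) log₂(Q(x)/P(x))

Computing term by term:
  Q(1)·log₂(Q(1)/P(1)) = 0.4021·log₂(0.4021/0.0317) = 1.47370
  Q(2)·log₂(Q(2)/P(2)) = 0.1491·log₂(0.1491/0.9584) = -0.40024
  Q(3)·log₂(Q(3)/P(3)) = 0.4488·log₂(0.4488/0.0099) = 2.46952

D_KL(Q||P) = 1.47370 - 0.40024 + 2.46952 = 3.54298 ≈ 3.5430 bits

These are NOT equal (difference: 1.1410 bits). KL divergence is asymmetric: D_KL(P||Q) ≠ D_KL(Q||P) in general.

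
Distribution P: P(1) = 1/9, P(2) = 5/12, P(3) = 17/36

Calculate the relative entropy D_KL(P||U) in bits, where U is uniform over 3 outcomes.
0.1953 bits

U(i) = 1/3 for all i

D_KL(P||U) = Σ P(x) log₂(P(x) / (1/3))
           = Σ P(x) log₂(P(x)) + log₂(3)
           = log₂(3) - H(P)

H(P) = -Σ P(x) log₂(P(x)):
  -P(1)·log₂(P(1)) = -(1/9)·log₂(1/9) = 0.35221
  -P(2)·log₂(P(2)) = -(5/12)·log₂(5/12) = 0.52626
  -P(3)·log₂(P(3)) = -(17/36)·log₂(17/36) = 0.51116
H(P) = 0.35221 + 0.52626 + 0.51116 = 1.38963 bits

log₂(3) = 1.58496 bits

D_KL(P||U) = 1.58496 - 1.38963 = 0.19533 ≈ 0.1953 bits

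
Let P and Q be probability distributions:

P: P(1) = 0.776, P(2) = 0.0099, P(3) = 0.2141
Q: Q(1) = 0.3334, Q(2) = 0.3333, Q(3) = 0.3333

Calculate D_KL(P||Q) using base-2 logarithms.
0.7589 bits

D_KL(P||Q) = Σ P(x) log₂(P(x)/Q(x))

Computing term by term:
  P(1)·log₂(P(1)/Q(1)) = 0.776·log₂(0.776/0.3334) = 0.94579
  P(2)·log₂(P(2)/Q(2)) = 0.0099·log₂(0.0099/0.3333) = -0.05023
  P(3)·log₂(P(3)/Q(3)) = 0.2141·log₂(0.2141/0.3333) = -0.13671

D_KL(P||Q) = 0.94579 - 0.05023 - 0.13671 = 0.75885 ≈ 0.7589 bits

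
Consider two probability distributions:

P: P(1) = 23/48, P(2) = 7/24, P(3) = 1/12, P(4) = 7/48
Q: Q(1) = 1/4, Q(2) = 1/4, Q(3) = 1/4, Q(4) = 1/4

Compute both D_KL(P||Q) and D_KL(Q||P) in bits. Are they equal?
D_KL(P||Q) = 0.2691 bits, D_KL(Q||P) = 0.3004 bits. No, they are not equal.

D_KL(P||Q) = Σ P(x) log₂(P(x)/Q(x))

Computing term by term:
  P(1)·log₂(P(1)/Q(1)) = (23/48)·log₂((23/48)/(1/4)) = 0.44975
  P(2)·log₂(P(2)/Q(2)) = (7/24)·log₂((7/24)/(1/4)) = 0.06486
  P(3)·log₂(P(3)/Q(3)) = (1/12)·log₂((1/12)/(1/4)) = -0.13208
  P(4)·log₂(P(4)/Q(4)) = (7/48)·log₂((7/48)/(1/4)) = -0.11340

D_KL(P||Q) = 0.44975 + 0.06486 - 0.13208 - 0.11340 = 0.26913 ≈ 0.2691 bits

D_KL(Q||P) = Σ Q(x) log₂(Q(x)/P(x))

Computing term by term:
  Q(1)·log₂(Q(1)/P(1)) = (1/4)·log₂((1/4)/(23/48)) = -0.23465
  Q(2)·log₂(Q(2)/P(2)) = (1/4)·log₂((1/4)/(7/24)) = -0.05560
  Q(3)·log₂(Q(3)/P(3)) = (1/4)·log₂((1/4)/(1/12)) = 0.39624
  Q(4)·log₂(Q(4)/P(4)) = (1/4)·log₂((1/4)/(7/48)) = 0.19440

D_KL(Q||P) = -0.23465 - 0.05560 + 0.39624 + 0.19440 = 0.30039 ≈ 0.3004 bits

These are NOT equal (difference: 0.0313 bits). KL divergence is asymmetric: D_KL(P||Q) ≠ D_KL(Q||P) in general.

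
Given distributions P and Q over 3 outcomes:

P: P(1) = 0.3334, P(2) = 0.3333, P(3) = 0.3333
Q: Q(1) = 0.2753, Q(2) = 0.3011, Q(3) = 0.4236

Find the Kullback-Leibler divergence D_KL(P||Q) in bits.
0.0257 bits

D_KL(P||Q) = Σ P(x) log₂(P(x)/Q(x))

Computing term by term:
  P(1)·log₂(P(1)/Q(1)) = 0.3334·log₂(0.3334/0.2753) = 0.09210
  P(2)·log₂(P(2)/Q(2)) = 0.3333·log₂(0.3333/0.3011) = 0.04885
  P(3)·log₂(P(3)/Q(3)) = 0.3333·log₂(0.3333/0.4236) = -0.11528

D_KL(P||Q) = 0.09210 + 0.04885 - 0.11528 = 0.02567 ≈ 0.0257 bits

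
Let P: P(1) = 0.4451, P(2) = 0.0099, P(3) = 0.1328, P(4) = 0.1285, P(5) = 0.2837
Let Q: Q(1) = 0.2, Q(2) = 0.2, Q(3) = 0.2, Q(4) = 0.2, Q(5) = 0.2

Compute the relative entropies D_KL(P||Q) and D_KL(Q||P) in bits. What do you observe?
D_KL(P||Q) = 0.4534 bits, D_KL(Q||P) = 0.7814 bits. The two directions give different values (D_KL(Q||P) exceeds D_KL(P||Q) by 0.3280 bits): KL divergence is asymmetric.

D_KL(P||Q) = Σ P(x) log₂(P(x)/Q(x))

Computing term by term:
  P(1)·log₂(P(1)/Q(1)) = 0.4451·log₂(0.4451/0.2) = 0.51370
  P(2)·log₂(P(2)/Q(2)) = 0.0099·log₂(0.0099/0.2) = -0.04293
  P(3)·log₂(P(3)/Q(3)) = 0.1328·log₂(0.1328/0.2) = -0.07845
  P(4)·log₂(P(4)/Q(4)) = 0.1285·log₂(0.1285/0.2) = -0.08201
  P(5)·log₂(P(5)/Q(5)) = 0.2837·log₂(0.2837/0.2) = 0.14309

D_KL(P||Q) = 0.51370 - 0.04293 - 0.07845 - 0.08201 + 0.14309 = 0.45340 ≈ 0.4534 bits

D_KL(Q||P) = Σ Q(x) log₂(Q(x)/P(x))

Computing term by term:
  Q(1)·log₂(Q(1)/P(1)) = 0.2·log₂(0.2/0.4451) = -0.23083
  Q(2)·log₂(Q(2)/P(2)) = 0.2·log₂(0.2/0.0099) = 0.86729
  Q(3)·log₂(Q(3)/P(3)) = 0.2·log₂(0.2/0.1328) = 0.11815
  Q(4)·log₂(Q(4)/P(4)) = 0.2·log₂(0.2/0.1285) = 0.12765
  Q(5)·log₂(Q(5)/P(5)) = 0.2·log₂(0.2/0.2837) = -0.10087

D_KL(Q||P) = -0.23083 + 0.86729 + 0.11815 + 0.12765 - 0.10087 = 0.78139 ≈ 0.7814 bits

These are NOT equal (difference: 0.3280 bits). KL divergence is asymmetric: D_KL(P||Q) ≠ D_KL(Q||P) in general.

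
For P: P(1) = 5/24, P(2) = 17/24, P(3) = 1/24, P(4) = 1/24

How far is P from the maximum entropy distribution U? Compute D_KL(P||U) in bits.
0.7941 bits

U(i) = 1/4 for all i

D_KL(P||U) = Σ P(x) log₂(P(x) / (1/4))
           = Σ P(x) log₂(P(x)) + log₂(4)
           = log₂(4) - H(P)

H(P) = -Σ P(x) log₂(P(x)):
  -P(1)·log₂(P(1)) = -(5/24)·log₂(5/24) = 0.47147
  -P(2)·log₂(P(2)) = -(17/24)·log₂(17/24) = 0.35240
  -P(3)·log₂(P(3)) = -(1/24)·log₂(1/24) = 0.19104
  -P(4)·log₂(P(4)) = -(1/24)·log₂(1/24) = 0.19104
H(P) = 0.47147 + 0.35240 + 0.19104 + 0.19104 = 1.20595 bits

log₂(4) = 2.00000 bits

D_KL(P||U) = 2.00000 - 1.20595 = 0.79405 ≈ 0.7941 bits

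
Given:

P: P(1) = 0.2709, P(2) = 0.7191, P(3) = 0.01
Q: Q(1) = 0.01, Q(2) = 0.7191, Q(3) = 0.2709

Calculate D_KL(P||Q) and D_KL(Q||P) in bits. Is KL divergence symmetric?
D_KL(P||Q) = 1.2418 bits, D_KL(Q||P) = 1.2418 bits. The two values coincide for this particular pair, but no — KL divergence is not symmetric in general.

D_KL(P||Q) = Σ P(x) log₂(P(x)/Q(x))

Computing term by term:
  P(1)·log₂(P(1)/Q(1)) = 0.2709·log₂(0.2709/0.01) = 1.28940
  P(2)·log₂(P(2)/Q(2)) = 0.7191·log₂(0.7191/0.7191) = 0.00000
  P(3)·log₂(P(3)/Q(3)) = 0.01·log₂(0.01/0.2709) = -0.04760

D_KL(P||Q) = 1.28940 + 0.00000 - 0.04760 = 1.24180 ≈ 1.2418 bits

D_KL(Q||P) = Σ Q(x) log₂(Q(x)/P(x))

Computing term by term:
  Q(1)·log₂(Q(1)/P(1)) = 0.01·log₂(0.01/0.2709) = -0.04760
  Q(2)·log₂(Q(2)/P(2)) = 0.7191·log₂(0.7191/0.7191) = 0.00000
  Q(3)·log₂(Q(3)/P(3)) = 0.2709·log₂(0.2709/0.01) = 1.28940

D_KL(Q||P) = -0.04760 + 0.00000 + 1.28940 = 1.24180 ≈ 1.2418 bits

These ARE equal here. Q is P with outcomes relabeled (Q(1) = P(3), Q(3) = P(1)) by a relabeling that is its own inverse, so the two sums contain exactly the same terms in a different order. This is a special case — KL divergence is not symmetric in general: D_KL(P||Q) ≠ D_KL(Q||P) for most P, Q.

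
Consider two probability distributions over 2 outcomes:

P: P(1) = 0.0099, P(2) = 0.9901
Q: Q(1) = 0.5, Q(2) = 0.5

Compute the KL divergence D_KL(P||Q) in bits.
0.9199 bits

D_KL(P||Q) = Σ P(x) log₂(P(x)/Q(x))

Computing term by term:
  P(1)·log₂(P(1)/Q(1)) = 0.0099·log₂(0.0099/0.5) = -0.05602
  P(2)·log₂(P(2)/Q(2)) = 0.9901·log₂(0.9901/0.5) = 0.97589

D_KL(P||Q) = -0.05602 + 0.97589 = 0.91987 ≈ 0.9199 bits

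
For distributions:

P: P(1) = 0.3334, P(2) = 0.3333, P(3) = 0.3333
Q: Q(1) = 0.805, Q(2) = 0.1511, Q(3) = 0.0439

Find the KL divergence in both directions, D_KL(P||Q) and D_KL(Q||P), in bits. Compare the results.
D_KL(P||Q) = 0.9312 bits, D_KL(Q||P) = 0.7229 bits. D_KL(P||Q) is larger than D_KL(Q||P) by 0.2083 bits; the two directions differ.

D_KL(P||Q) = Σ P(x) log₂(P(x)/Q(x))

Computing term by term:
  P(1)·log₂(P(1)/Q(1)) = 0.3334·log₂(0.3334/0.805) = -0.42400
  P(2)·log₂(P(2)/Q(2)) = 0.3333·log₂(0.3333/0.1511) = 0.38040
  P(3)·log₂(P(3)/Q(3)) = 0.3333·log₂(0.3333/0.0439) = 0.97475

D_KL(P||Q) = -0.42400 + 0.38040 + 0.97475 = 0.93115 ≈ 0.9312 bits

D_KL(Q||P) = Σ Q(x) log₂(Q(x)/P(x))

Computing term by term:
  Q(1)·log₂(Q(1)/P(1)) = 0.805·log₂(0.805/0.3334) = 1.02375
  Q(2)·log₂(Q(2)/P(2)) = 0.1511·log₂(0.1511/0.3333) = -0.17245
  Q(3)·log₂(Q(3)/P(3)) = 0.0439·log₂(0.0439/0.3333) = -0.12839

D_KL(Q||P) = 1.02375 - 0.17245 - 0.12839 = 0.72291 ≈ 0.7229 bits

These are NOT equal (difference: 0.2083 bits). KL divergence is asymmetric: D_KL(P||Q) ≠ D_KL(Q||P) in general.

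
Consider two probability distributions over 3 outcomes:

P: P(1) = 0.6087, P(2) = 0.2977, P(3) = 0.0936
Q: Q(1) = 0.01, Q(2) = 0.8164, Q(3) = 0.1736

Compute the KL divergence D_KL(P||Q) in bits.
3.0915 bits

D_KL(P||Q) = Σ P(x) log₂(P(x)/Q(x))

Computing term by term:
  P(1)·log₂(P(1)/Q(1)) = 0.6087·log₂(0.6087/0.01) = 3.60817
  P(2)·log₂(P(2)/Q(2)) = 0.2977·log₂(0.2977/0.8164) = -0.43328
  P(3)·log₂(P(3)/Q(3)) = 0.0936·log₂(0.0936/0.1736) = -0.08342

D_KL(P||Q) = 3.60817 - 0.43328 - 0.08342 = 3.09147 ≈ 3.0915 bits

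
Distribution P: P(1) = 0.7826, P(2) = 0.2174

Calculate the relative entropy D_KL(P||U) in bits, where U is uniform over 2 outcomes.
0.2446 bits

U(i) = 1/2 for all i

D_KL(P||U) = Σ P(x) log₂(P(x) / (1/2))
           = Σ P(x) log₂(P(x)) + log₂(2)
           = log₂(2) - H(P)

H(P) = -Σ P(x) log₂(P(x)):
  -P(1)·log₂(P(1)) = -(0.7826)·log₂(0.7826) = 0.27677
  -P(2)·log₂(P(2)) = -(0.2174)·log₂(0.2174) = 0.47862
H(P) = 0.27677 + 0.47862 = 0.75539 bits

log₂(2) = 1.00000 bits

D_KL(P||U) = 1.00000 - 0.75539 = 0.24461 ≈ 0.2446 bits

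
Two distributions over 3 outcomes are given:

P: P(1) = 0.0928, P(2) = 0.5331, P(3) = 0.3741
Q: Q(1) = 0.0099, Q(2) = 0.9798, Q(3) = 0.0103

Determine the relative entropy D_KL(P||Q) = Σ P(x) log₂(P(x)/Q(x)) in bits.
1.7704 bits

D_KL(P||Q) = Σ P(x) log₂(P(x)/Q(x))

Computing term by term:
  P(1)·log₂(P(1)/Q(1)) = 0.0928·log₂(0.0928/0.0099) = 0.29962
  P(2)·log₂(P(2)/Q(2)) = 0.5331·log₂(0.5331/0.9798) = -0.46811
  P(3)·log₂(P(3)/Q(3)) = 0.3741·log₂(0.3741/0.0103) = 1.93885

D_KL(P||Q) = 0.29962 - 0.46811 + 1.93885 = 1.77036 ≈ 1.7704 bits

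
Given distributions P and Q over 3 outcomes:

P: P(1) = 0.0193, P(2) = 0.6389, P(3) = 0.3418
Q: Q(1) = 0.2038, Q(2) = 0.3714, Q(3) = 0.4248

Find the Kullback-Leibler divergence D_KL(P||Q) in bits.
0.3272 bits

D_KL(P||Q) = Σ P(x) log₂(P(x)/Q(x))

Computing term by term:
  P(1)·log₂(P(1)/Q(1)) = 0.0193·log₂(0.0193/0.2038) = -0.06563
  P(2)·log₂(P(2)/Q(2)) = 0.6389·log₂(0.6389/0.3714) = 0.50001
  P(3)·log₂(P(3)/Q(3)) = 0.3418·log₂(0.3418/0.4248) = -0.10720

D_KL(P||Q) = -0.06563 + 0.50001 - 0.10720 = 0.32718 ≈ 0.3272 bits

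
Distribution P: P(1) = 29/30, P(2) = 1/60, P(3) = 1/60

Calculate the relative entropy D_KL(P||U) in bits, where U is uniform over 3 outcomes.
1.3408 bits

U(i) = 1/3 for all i

D_KL(P||U) = Σ P(x) log₂(P(x) / (1/3))
           = Σ P(x) log₂(P(x)) + log₂(3)
           = log₂(3) - H(P)

H(P) = -Σ P(x) log₂(P(x)):
  -P(1)·log₂(P(1)) = -(29/30)·log₂(29/30) = 0.04728
  -P(2)·log₂(P(2)) = -(1/60)·log₂(1/60) = 0.09845
  -P(3)·log₂(P(3)) = -(1/60)·log₂(1/60) = 0.09845
H(P) = 0.04728 + 0.09845 + 0.09845 = 0.24418 bits

log₂(3) = 1.58496 bits

D_KL(P||U) = 1.58496 - 0.24418 = 1.34078 ≈ 1.3408 bits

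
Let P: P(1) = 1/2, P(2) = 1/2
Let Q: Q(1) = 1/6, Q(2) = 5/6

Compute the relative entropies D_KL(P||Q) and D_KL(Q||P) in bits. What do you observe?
D_KL(P||Q) = 0.4240 bits, D_KL(Q||P) = 0.3500 bits. The two directions give different values (D_KL(P||Q) exceeds D_KL(Q||P) by 0.0740 bits): KL divergence is asymmetric.

D_KL(P||Q) = Σ P(x) log₂(P(x)/Q(x))

Computing term by term:
  P(1)·log₂(P(1)/Q(1)) = (1/2)·log₂((1/2)/(1/6)) = 0.79248
  P(2)·log₂(P(2)/Q(2)) = (1/2)·log₂((1/2)/(5/6)) = -0.36848

D_KL(P||Q) = 0.79248 - 0.36848 = 0.42400 ≈ 0.4240 bits

D_KL(Q||P) = Σ Q(x) log₂(Q(x)/P(x))

Computing term by term:
  Q(1)·log₂(Q(1)/P(1)) = (1/6)·log₂((1/6)/(1/2)) = -0.26416
  Q(2)·log₂(Q(2)/P(2)) = (5/6)·log₂((5/6)/(1/2)) = 0.61414

D_KL(Q||P) = -0.26416 + 0.61414 = 0.34998 ≈ 0.3500 bits

These are NOT equal (difference: 0.0740 bits). KL divergence is asymmetric: D_KL(P||Q) ≠ D_KL(Q||P) in general.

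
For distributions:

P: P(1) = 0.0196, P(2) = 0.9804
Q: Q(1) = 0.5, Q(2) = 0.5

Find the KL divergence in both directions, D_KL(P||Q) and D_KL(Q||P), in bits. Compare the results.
D_KL(P||Q) = 0.8608 bits, D_KL(Q||P) = 1.8508 bits. D_KL(Q||P) is larger than D_KL(P||Q) by 0.9900 bits; the two directions differ.

D_KL(P||Q) = Σ P(x) log₂(P(x)/Q(x))

Computing term by term:
  P(1)·log₂(P(1)/Q(1)) = 0.0196·log₂(0.0196/0.5) = -0.09159
  P(2)·log₂(P(2)/Q(2)) = 0.9804·log₂(0.9804/0.5) = 0.95240

D_KL(P||Q) = -0.09159 + 0.95240 = 0.86081 ≈ 0.8608 bits

D_KL(Q||P) = Σ Q(x) log₂(Q(x)/P(x))

Computing term by term:
  Q(1)·log₂(Q(1)/P(1)) = 0.5·log₂(0.5/0.0196) = 2.33650
  Q(2)·log₂(Q(2)/P(2)) = 0.5·log₂(0.5/0.9804) = -0.48572

D_KL(Q||P) = 2.33650 - 0.48572 = 1.85078 ≈ 1.8508 bits

These are NOT equal (difference: 0.9900 bits). KL divergence is asymmetric: D_KL(P||Q) ≠ D_KL(Q||P) in general.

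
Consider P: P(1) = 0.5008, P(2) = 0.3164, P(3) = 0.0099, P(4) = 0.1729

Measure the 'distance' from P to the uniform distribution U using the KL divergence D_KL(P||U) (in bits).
0.4714 bits

U(i) = 1/4 for all i

D_KL(P||U) = Σ P(x) log₂(P(x) / (1/4))
           = Σ P(x) log₂(P(x)) + log₂(4)
           = log₂(4) - H(P)

H(P) = -Σ P(x) log₂(P(x)):
  -P(1)·log₂(P(1)) = -(0.5008)·log₂(0.5008) = 0.49964
  -P(2)·log₂(P(2)) = -(0.3164)·log₂(0.3164) = 0.52528
  -P(3)·log₂(P(3)) = -(0.0099)·log₂(0.0099) = 0.06592
  -P(4)·log₂(P(4)) = -(0.1729)·log₂(0.1729) = 0.43778
H(P) = 0.49964 + 0.52528 + 0.06592 + 0.43778 = 1.52862 bits

log₂(4) = 2.00000 bits

D_KL(P||U) = 2.00000 - 1.52862 = 0.47138 ≈ 0.4714 bits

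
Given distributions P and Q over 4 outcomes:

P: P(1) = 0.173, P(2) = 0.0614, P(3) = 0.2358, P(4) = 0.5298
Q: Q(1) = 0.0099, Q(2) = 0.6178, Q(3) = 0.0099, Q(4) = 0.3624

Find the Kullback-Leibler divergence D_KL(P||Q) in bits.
1.8783 bits

D_KL(P||Q) = Σ P(x) log₂(P(x)/Q(x))

Computing term by term:
  P(1)·log₂(P(1)/Q(1)) = 0.173·log₂(0.173/0.0099) = 0.71401
  P(2)·log₂(P(2)/Q(2)) = 0.0614·log₂(0.0614/0.6178) = -0.20451
  P(3)·log₂(P(3)/Q(3)) = 0.2358·log₂(0.2358/0.0099) = 1.07855
  P(4)·log₂(P(4)/Q(4)) = 0.5298·log₂(0.5298/0.3624) = 0.29026

D_KL(P||Q) = 0.71401 - 0.20451 + 1.07855 + 0.29026 = 1.87831 ≈ 1.8783 bits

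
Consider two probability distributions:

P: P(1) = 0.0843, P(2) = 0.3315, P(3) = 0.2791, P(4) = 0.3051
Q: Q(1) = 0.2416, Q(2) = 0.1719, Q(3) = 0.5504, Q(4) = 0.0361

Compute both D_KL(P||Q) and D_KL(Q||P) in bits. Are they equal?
D_KL(P||Q) = 0.8521 bits, D_KL(Q||P) = 0.6322 bits. No, they are not equal.

D_KL(P||Q) = Σ P(x) log₂(P(x)/Q(x))

Computing term by term:
  P(1)·log₂(P(1)/Q(1)) = 0.0843·log₂(0.0843/0.2416) = -0.12805
  P(2)·log₂(P(2)/Q(2)) = 0.3315·log₂(0.3315/0.1719) = 0.31408
  P(3)·log₂(P(3)/Q(3)) = 0.2791·log₂(0.2791/0.5504) = -0.27343
  P(4)·log₂(P(4)/Q(4)) = 0.3051·log₂(0.3051/0.0361) = 0.93947

D_KL(P||Q) = -0.12805 + 0.31408 - 0.27343 + 0.93947 = 0.85207 ≈ 0.8521 bits

D_KL(Q||P) = Σ Q(x) log₂(Q(x)/P(x))

Computing term by term:
  Q(1)·log₂(Q(1)/P(1)) = 0.2416·log₂(0.2416/0.0843) = 0.36699
  Q(2)·log₂(Q(2)/P(2)) = 0.1719·log₂(0.1719/0.3315) = -0.16286
  Q(3)·log₂(Q(3)/P(3)) = 0.5504·log₂(0.5504/0.2791) = 0.53923
  Q(4)·log₂(Q(4)/P(4)) = 0.0361·log₂(0.0361/0.3051) = -0.11116

D_KL(Q||P) = 0.36699 - 0.16286 + 0.53923 - 0.11116 = 0.63220 ≈ 0.6322 bits

These are NOT equal (difference: 0.2199 bits). KL divergence is asymmetric: D_KL(P||Q) ≠ D_KL(Q||P) in general.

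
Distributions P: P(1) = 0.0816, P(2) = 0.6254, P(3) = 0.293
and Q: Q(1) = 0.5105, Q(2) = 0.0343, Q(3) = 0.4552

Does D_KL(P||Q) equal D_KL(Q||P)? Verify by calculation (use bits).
D_KL(P||Q) = 2.2174 bits, D_KL(Q||P) = 1.4961 bits. No — D_KL(P||Q) ≠ D_KL(Q||P) for this pair.

D_KL(P||Q) = Σ P(x) log₂(P(x)/Q(x))

Computing term by term:
  P(1)·log₂(P(1)/Q(1)) = 0.0816·log₂(0.0816/0.5105) = -0.21585
  P(2)·log₂(P(2)/Q(2)) = 0.6254·log₂(0.6254/0.0343) = 2.61949
  P(3)·log₂(P(3)/Q(3)) = 0.293·log₂(0.293/0.4552) = -0.18623

D_KL(P||Q) = -0.21585 + 2.61949 - 0.18623 = 2.21741 ≈ 2.2174 bits

D_KL(Q||P) = Σ Q(x) log₂(Q(x)/P(x))

Computing term by term:
  Q(1)·log₂(Q(1)/P(1)) = 0.5105·log₂(0.5105/0.0816) = 1.35041
  Q(2)·log₂(Q(2)/P(2)) = 0.0343·log₂(0.0343/0.6254) = -0.14367
  Q(3)·log₂(Q(3)/P(3)) = 0.4552·log₂(0.4552/0.293) = 0.28933

D_KL(Q||P) = 1.35041 - 0.14367 + 0.28933 = 1.49607 ≈ 1.4961 bits

These are NOT equal (difference: 0.7213 bits). KL divergence is asymmetric: D_KL(P||Q) ≠ D_KL(Q||P) in general.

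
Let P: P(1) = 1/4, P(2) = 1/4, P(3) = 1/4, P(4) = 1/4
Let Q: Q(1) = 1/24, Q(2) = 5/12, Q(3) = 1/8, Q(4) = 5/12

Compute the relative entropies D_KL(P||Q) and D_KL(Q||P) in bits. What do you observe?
D_KL(P||Q) = 0.5278 bits, D_KL(Q||P) = 0.3814 bits. The two directions give different values (D_KL(P||Q) exceeds D_KL(Q||P) by 0.1464 bits): KL divergence is asymmetric.

D_KL(P||Q) = Σ P(x) log₂(P(x)/Q(x))

Computing term by term:
  P(1)·log₂(P(1)/Q(1)) = (1/4)·log₂((1/4)/(1/24)) = 0.64624
  P(2)·log₂(P(2)/Q(2)) = (1/4)·log₂((1/4)/(5/12)) = -0.18424
  P(3)·log₂(P(3)/Q(3)) = (1/4)·log₂((1/4)/(1/8)) = 0.25000
  P(4)·log₂(P(4)/Q(4)) = (1/4)·log₂((1/4)/(5/12)) = -0.18424

D_KL(P||Q) = 0.64624 - 0.18424 + 0.25000 - 0.18424 = 0.52776 ≈ 0.5278 bits

D_KL(Q||P) = Σ Q(x) log₂(Q(x)/P(x))

Computing term by term:
  Q(1)·log₂(Q(1)/P(1)) = (1/24)·log₂((1/24)/(1/4)) = -0.10771
  Q(2)·log₂(Q(2)/P(2)) = (5/12)·log₂((5/12)/(1/4)) = 0.30707
  Q(3)·log₂(Q(3)/P(3)) = (1/8)·log₂((1/8)/(1/4)) = -0.12500
  Q(4)·log₂(Q(4)/P(4)) = (5/12)·log₂((5/12)/(1/4)) = 0.30707

D_KL(Q||P) = -0.10771 + 0.30707 - 0.12500 + 0.30707 = 0.38143 ≈ 0.3814 bits

These are NOT equal (difference: 0.1464 bits). KL divergence is asymmetric: D_KL(P||Q) ≠ D_KL(Q||P) in general.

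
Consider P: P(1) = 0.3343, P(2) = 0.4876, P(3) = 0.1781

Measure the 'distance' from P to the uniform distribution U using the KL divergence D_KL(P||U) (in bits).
0.1079 bits

U(i) = 1/3 for all i

D_KL(P||U) = Σ P(x) log₂(P(x) / (1/3))
           = Σ P(x) log₂(P(x)) + log₂(3)
           = log₂(3) - H(P)

H(P) = -Σ P(x) log₂(P(x)):
  -P(1)·log₂(P(1)) = -(0.3343)·log₂(0.3343) = 0.52846
  -P(2)·log₂(P(2)) = -(0.4876)·log₂(0.4876) = 0.50527
  -P(3)·log₂(P(3)) = -(0.1781)·log₂(0.1781) = 0.44333
H(P) = 0.52846 + 0.50527 + 0.44333 = 1.47706 bits

log₂(3) = 1.58496 bits

D_KL(P||U) = 1.58496 - 1.47706 = 0.10790 ≈ 0.1079 bits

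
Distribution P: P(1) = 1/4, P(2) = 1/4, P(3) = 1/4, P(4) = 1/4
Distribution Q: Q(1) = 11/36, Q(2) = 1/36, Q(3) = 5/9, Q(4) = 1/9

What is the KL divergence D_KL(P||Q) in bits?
0.7246 bits

D_KL(P||Q) = Σ P(x) log₂(P(x)/Q(x))

Computing term by term:
  P(1)·log₂(P(1)/Q(1)) = (1/4)·log₂((1/4)/(11/36)) = -0.07238
  P(2)·log₂(P(2)/Q(2)) = (1/4)·log₂((1/4)/(1/36)) = 0.79248
  P(3)·log₂(P(3)/Q(3)) = (1/4)·log₂((1/4)/(5/9)) = -0.28800
  P(4)·log₂(P(4)/Q(4)) = (1/4)·log₂((1/4)/(1/9)) = 0.29248

D_KL(P||Q) = -0.07238 + 0.79248 - 0.28800 + 0.29248 = 0.72458 ≈ 0.7246 bits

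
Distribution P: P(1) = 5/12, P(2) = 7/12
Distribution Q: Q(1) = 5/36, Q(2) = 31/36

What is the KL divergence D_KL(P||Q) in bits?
0.3326 bits

D_KL(P||Q) = Σ P(x) log₂(P(x)/Q(x))

Computing term by term:
  P(1)·log₂(P(1)/Q(1)) = (5/12)·log₂((5/12)/(5/36)) = 0.66040
  P(2)·log₂(P(2)/Q(2)) = (7/12)·log₂((7/12)/(31/36)) = -0.32776

D_KL(P||Q) = 0.66040 - 0.32776 = 0.33264 ≈ 0.3326 bits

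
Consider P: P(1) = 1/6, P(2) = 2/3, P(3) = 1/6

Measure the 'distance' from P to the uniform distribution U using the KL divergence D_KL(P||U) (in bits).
0.3333 bits

U(i) = 1/3 for all i

D_KL(P||U) = Σ P(x) log₂(P(x) / (1/3))
           = Σ P(x) log₂(P(x)) + log₂(3)
           = log₂(3) - H(P)

H(P) = -Σ P(x) log₂(P(x)):
  -P(1)·log₂(P(1)) = -(1/6)·log₂(1/6) = 0.43083
  -P(2)·log₂(P(2)) = -(2/3)·log₂(2/3) = 0.38998
  -P(3)·log₂(P(3)) = -(1/6)·log₂(1/6) = 0.43083
H(P) = 0.43083 + 0.38998 + 0.43083 = 1.25164 bits

log₂(3) = 1.58496 bits

D_KL(P||U) = 1.58496 - 1.25164 = 0.33332 ≈ 0.3333 bits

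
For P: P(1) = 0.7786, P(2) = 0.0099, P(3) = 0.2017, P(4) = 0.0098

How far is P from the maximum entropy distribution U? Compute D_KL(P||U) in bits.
1.1217 bits

U(i) = 1/4 for all i

D_KL(P||U) = Σ P(x) log₂(P(x) / (1/4))
           = Σ P(x) log₂(P(x)) + log₂(4)
           = log₂(4) - H(P)

H(P) = -Σ P(x) log₂(P(x)):
  -P(1)·log₂(P(1)) = -(0.7786)·log₂(0.7786) = 0.28111
  -P(2)·log₂(P(2)) = -(0.0099)·log₂(0.0099) = 0.06592
  -P(3)·log₂(P(3)) = -(0.2017)·log₂(0.2017) = 0.46587
  -P(4)·log₂(P(4)) = -(0.0098)·log₂(0.0098) = 0.06540
H(P) = 0.28111 + 0.06592 + 0.46587 + 0.06540 = 0.87830 bits

log₂(4) = 2.00000 bits

D_KL(P||U) = 2.00000 - 0.87830 = 1.12170 ≈ 1.1217 bits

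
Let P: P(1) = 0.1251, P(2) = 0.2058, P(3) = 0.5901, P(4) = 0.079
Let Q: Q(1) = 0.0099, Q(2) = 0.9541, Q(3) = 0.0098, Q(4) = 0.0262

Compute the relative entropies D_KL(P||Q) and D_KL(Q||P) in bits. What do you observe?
D_KL(P||Q) = 3.6169 bits, D_KL(Q||P) = 1.9754 bits. The two directions give different values (D_KL(P||Q) exceeds D_KL(Q||P) by 1.6415 bits): KL divergence is asymmetric.

D_KL(P||Q) = Σ P(x) log₂(P(x)/Q(x))

Computing term by term:
  P(1)·log₂(P(1)/Q(1)) = 0.1251·log₂(0.1251/0.0099) = 0.45780
  P(2)·log₂(P(2)/Q(2)) = 0.2058·log₂(0.2058/0.9541) = -0.45541
  P(3)·log₂(P(3)/Q(3)) = 0.5901·log₂(0.5901/0.0098) = 3.48869
  P(4)·log₂(P(4)/Q(4)) = 0.079·log₂(0.079/0.0262) = 0.12579

D_KL(P||Q) = 0.45780 - 0.45541 + 3.48869 + 0.12579 = 3.61687 ≈ 3.6169 bits

D_KL(Q||P) = Σ Q(x) log₂(Q(x)/P(x))

Computing term by term:
  Q(1)·log₂(Q(1)/P(1)) = 0.0099·log₂(0.0099/0.1251) = -0.03623
  Q(2)·log₂(Q(2)/P(2)) = 0.9541·log₂(0.9541/0.2058) = 2.11133
  Q(3)·log₂(Q(3)/P(3)) = 0.0098·log₂(0.0098/0.5901) = -0.05794
  Q(4)·log₂(Q(4)/P(4)) = 0.0262·log₂(0.0262/0.079) = -0.04172

D_KL(Q||P) = -0.03623 + 2.11133 - 0.05794 - 0.04172 = 1.97544 ≈ 1.9754 bits

These are NOT equal (difference: 1.6415 bits). KL divergence is asymmetric: D_KL(P||Q) ≠ D_KL(Q||P) in general.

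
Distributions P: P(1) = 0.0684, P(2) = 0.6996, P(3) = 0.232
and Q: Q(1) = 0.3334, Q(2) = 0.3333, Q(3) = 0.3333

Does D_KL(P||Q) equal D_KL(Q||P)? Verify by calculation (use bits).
D_KL(P||Q) = 0.4708 bits, D_KL(Q||P) = 0.5796 bits. No — D_KL(P||Q) ≠ D_KL(Q||P) for this pair.

D_KL(P||Q) = Σ P(x) log₂(P(x)/Q(x))

Computing term by term:
  P(1)·log₂(P(1)/Q(1)) = 0.0684·log₂(0.0684/0.3334) = -0.15631
  P(2)·log₂(P(2)/Q(2)) = 0.6996·log₂(0.6996/0.3333) = 0.74837
  P(3)·log₂(P(3)/Q(3)) = 0.232·log₂(0.232/0.3333) = -0.12127

D_KL(P||Q) = -0.15631 + 0.74837 - 0.12127 = 0.47079 ≈ 0.4708 bits

D_KL(Q||P) = Σ Q(x) log₂(Q(x)/P(x))

Computing term by term:
  Q(1)·log₂(Q(1)/P(1)) = 0.3334·log₂(0.3334/0.0684) = 0.76188
  Q(2)·log₂(Q(2)/P(2)) = 0.3333·log₂(0.3333/0.6996) = -0.35653
  Q(3)·log₂(Q(3)/P(3)) = 0.3333·log₂(0.3333/0.232) = 0.17421

D_KL(Q||P) = 0.76188 - 0.35653 + 0.17421 = 0.57956 ≈ 0.5796 bits

These are NOT equal (difference: 0.1088 bits). KL divergence is asymmetric: D_KL(P||Q) ≠ D_KL(Q||P) in general.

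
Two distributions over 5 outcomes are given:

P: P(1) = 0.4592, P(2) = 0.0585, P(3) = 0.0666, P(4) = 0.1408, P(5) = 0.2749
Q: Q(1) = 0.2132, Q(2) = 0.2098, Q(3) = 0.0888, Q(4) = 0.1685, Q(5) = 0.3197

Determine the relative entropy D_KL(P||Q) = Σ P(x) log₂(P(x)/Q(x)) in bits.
0.2765 bits

D_KL(P||Q) = Σ P(x) log₂(P(x)/Q(x))

Computing term by term:
  P(1)·log₂(P(1)/Q(1)) = 0.4592·log₂(0.4592/0.2132) = 0.50830
  P(2)·log₂(P(2)/Q(2)) = 0.0585·log₂(0.0585/0.2098) = -0.10779
  P(3)·log₂(P(3)/Q(3)) = 0.0666·log₂(0.0666/0.0888) = -0.02764
  P(4)·log₂(P(4)/Q(4)) = 0.1408·log₂(0.1408/0.1685) = -0.03648
  P(5)·log₂(P(5)/Q(5)) = 0.2749·log₂(0.2749/0.3197) = -0.05988

D_KL(P||Q) = 0.50830 - 0.10779 - 0.02764 - 0.03648 - 0.05988 = 0.27651 ≈ 0.2765 bits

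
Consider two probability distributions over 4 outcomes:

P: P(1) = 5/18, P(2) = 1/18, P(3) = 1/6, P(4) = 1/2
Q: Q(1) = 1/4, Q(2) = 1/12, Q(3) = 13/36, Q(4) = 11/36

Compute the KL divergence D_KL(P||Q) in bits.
0.1791 bits

D_KL(P||Q) = Σ P(x) log₂(P(x)/Q(x))

Computing term by term:
  P(1)·log₂(P(1)/Q(1)) = (5/18)·log₂((5/18)/(1/4)) = 0.04222
  P(2)·log₂(P(2)/Q(2)) = (1/18)·log₂((1/18)/(1/12)) = -0.03250
  P(3)·log₂(P(3)/Q(3)) = (1/6)·log₂((1/6)/(13/36)) = -0.18591
  P(4)·log₂(P(4)/Q(4)) = (1/2)·log₂((1/2)/(11/36)) = 0.35525

D_KL(P||Q) = 0.04222 - 0.03250 - 0.18591 + 0.35525 = 0.17906 ≈ 0.1791 bits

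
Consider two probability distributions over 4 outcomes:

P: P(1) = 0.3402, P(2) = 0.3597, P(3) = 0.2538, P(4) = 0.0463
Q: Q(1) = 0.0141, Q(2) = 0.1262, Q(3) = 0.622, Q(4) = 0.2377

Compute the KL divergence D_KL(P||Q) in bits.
1.6685 bits

D_KL(P||Q) = Σ P(x) log₂(P(x)/Q(x))

Computing term by term:
  P(1)·log₂(P(1)/Q(1)) = 0.3402·log₂(0.3402/0.0141) = 1.56241
  P(2)·log₂(P(2)/Q(2)) = 0.3597·log₂(0.3597/0.1262) = 0.54354
  P(3)·log₂(P(3)/Q(3)) = 0.2538·log₂(0.2538/0.622) = -0.32822
  P(4)·log₂(P(4)/Q(4)) = 0.0463·log₂(0.0463/0.2377) = -0.10927

D_KL(P||Q) = 1.56241 + 0.54354 - 0.32822 - 0.10927 = 1.66846 ≈ 1.6685 bits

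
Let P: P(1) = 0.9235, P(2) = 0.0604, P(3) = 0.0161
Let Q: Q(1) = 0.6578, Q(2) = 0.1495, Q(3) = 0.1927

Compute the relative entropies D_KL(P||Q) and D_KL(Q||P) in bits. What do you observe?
D_KL(P||Q) = 0.3154 bits, D_KL(Q||P) = 0.5636 bits. The two directions give different values (D_KL(Q||P) exceeds D_KL(P||Q) by 0.2482 bits): KL divergence is asymmetric.

D_KL(P||Q) = Σ P(x) log₂(P(x)/Q(x))

Computing term by term:
  P(1)·log₂(P(1)/Q(1)) = 0.9235·log₂(0.9235/0.6578) = 0.45202
  P(2)·log₂(P(2)/Q(2)) = 0.0604·log₂(0.0604/0.1495) = -0.07897
  P(3)·log₂(P(3)/Q(3)) = 0.0161·log₂(0.0161/0.1927) = -0.05766

D_KL(P||Q) = 0.45202 - 0.07897 - 0.05766 = 0.31539 ≈ 0.3154 bits

D_KL(Q||P) = Σ Q(x) log₂(Q(x)/P(x))

Computing term by term:
  Q(1)·log₂(Q(1)/P(1)) = 0.6578·log₂(0.6578/0.9235) = -0.32197
  Q(2)·log₂(Q(2)/P(2)) = 0.1495·log₂(0.1495/0.0604) = 0.19547
  Q(3)·log₂(Q(3)/P(3)) = 0.1927·log₂(0.1927/0.0161) = 0.69010

D_KL(Q||P) = -0.32197 + 0.19547 + 0.69010 = 0.56360 ≈ 0.5636 bits

These are NOT equal (difference: 0.2482 bits). KL divergence is asymmetric: D_KL(P||Q) ≠ D_KL(Q||P) in general.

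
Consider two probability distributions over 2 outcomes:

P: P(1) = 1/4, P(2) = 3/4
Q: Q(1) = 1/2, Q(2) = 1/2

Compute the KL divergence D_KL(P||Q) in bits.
0.1887 bits

D_KL(P||Q) = Σ P(x) log₂(P(x)/Q(x))

Computing term by term:
  P(1)·log₂(P(1)/Q(1)) = (1/4)·log₂((1/4)/(1/2)) = -0.25000
  P(2)·log₂(P(2)/Q(2)) = (3/4)·log₂((3/4)/(1/2)) = 0.43872

D_KL(P||Q) = -0.25000 + 0.43872 = 0.18872 ≈ 0.1887 bits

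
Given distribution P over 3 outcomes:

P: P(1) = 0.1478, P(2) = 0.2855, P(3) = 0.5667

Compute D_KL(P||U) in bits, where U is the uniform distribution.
0.1967 bits

U(i) = 1/3 for all i

D_KL(P||U) = Σ P(x) log₂(P(x) / (1/3))
           = Σ P(x) log₂(P(x)) + log₂(3)
           = log₂(3) - H(P)

H(P) = -Σ P(x) log₂(P(x)):
  -P(1)·log₂(P(1)) = -(0.1478)·log₂(0.1478) = 0.40767
  -P(2)·log₂(P(2)) = -(0.2855)·log₂(0.2855) = 0.51631
  -P(3)·log₂(P(3)) = -(0.5667)·log₂(0.5667) = 0.46432
H(P) = 0.40767 + 0.51631 + 0.46432 = 1.38830 bits

log₂(3) = 1.58496 bits

D_KL(P||U) = 1.58496 - 1.38830 = 0.19666 ≈ 0.1967 bits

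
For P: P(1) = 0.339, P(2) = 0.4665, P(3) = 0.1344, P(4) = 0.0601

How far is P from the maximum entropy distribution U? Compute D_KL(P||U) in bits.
0.3248 bits

U(i) = 1/4 for all i

D_KL(P||U) = Σ P(x) log₂(P(x) / (1/4))
           = Σ P(x) log₂(P(x)) + log₂(4)
           = log₂(4) - H(P)

H(P) = -Σ P(x) log₂(P(x)):
  -P(1)·log₂(P(1)) = -(0.339)·log₂(0.339) = 0.52906
  -P(2)·log₂(P(2)) = -(0.4665)·log₂(0.4665) = 0.51317
  -P(3)·log₂(P(3)) = -(0.1344)·log₂(0.1344) = 0.38914
  -P(4)·log₂(P(4)) = -(0.0601)·log₂(0.0601) = 0.24380
H(P) = 0.52906 + 0.51317 + 0.38914 + 0.24380 = 1.67517 bits

log₂(4) = 2.00000 bits

D_KL(P||U) = 2.00000 - 1.67517 = 0.32483 ≈ 0.3248 bits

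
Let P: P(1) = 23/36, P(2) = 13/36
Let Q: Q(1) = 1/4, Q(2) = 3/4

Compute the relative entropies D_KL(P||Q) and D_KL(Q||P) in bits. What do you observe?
D_KL(P||Q) = 0.4841 bits, D_KL(Q||P) = 0.4524 bits. The two directions give different values (D_KL(P||Q) exceeds D_KL(Q||P) by 0.0317 bits): KL divergence is asymmetric.

D_KL(P||Q) = Σ P(x) log₂(P(x)/Q(x))

Computing term by term:
  P(1)·log₂(P(1)/Q(1)) = (23/36)·log₂((23/36)/(1/4)) = 0.86482
  P(2)·log₂(P(2)/Q(2)) = (13/36)·log₂((13/36)/(3/4)) = -0.38077

D_KL(P||Q) = 0.86482 - 0.38077 = 0.48405 ≈ 0.4841 bits

D_KL(Q||P) = Σ Q(x) log₂(Q(x)/P(x))

Computing term by term:
  Q(1)·log₂(Q(1)/P(1)) = (1/4)·log₂((1/4)/(23/36)) = -0.33841
  Q(2)·log₂(Q(2)/P(2)) = (3/4)·log₂((3/4)/(13/36)) = 0.79084

D_KL(Q||P) = -0.33841 + 0.79084 = 0.45243 ≈ 0.4524 bits

These are NOT equal (difference: 0.0317 bits). KL divergence is asymmetric: D_KL(P||Q) ≠ D_KL(Q||P) in general.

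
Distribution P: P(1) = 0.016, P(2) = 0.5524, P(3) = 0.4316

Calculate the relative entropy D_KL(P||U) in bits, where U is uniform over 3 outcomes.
0.4933 bits

U(i) = 1/3 for all i

D_KL(P||U) = Σ P(x) log₂(P(x) / (1/3))
           = Σ P(x) log₂(P(x)) + log₂(3)
           = log₂(3) - H(P)

H(P) = -Σ P(x) log₂(P(x)):
  -P(1)·log₂(P(1)) = -(0.016)·log₂(0.016) = 0.09545
  -P(2)·log₂(P(2)) = -(0.5524)·log₂(0.5524) = 0.47297
  -P(3)·log₂(P(3)) = -(0.4316)·log₂(0.4316) = 0.52320
H(P) = 0.09545 + 0.47297 + 0.52320 = 1.09162 bits

log₂(3) = 1.58496 bits

D_KL(P||U) = 1.58496 - 1.09162 = 0.49334 ≈ 0.4933 bits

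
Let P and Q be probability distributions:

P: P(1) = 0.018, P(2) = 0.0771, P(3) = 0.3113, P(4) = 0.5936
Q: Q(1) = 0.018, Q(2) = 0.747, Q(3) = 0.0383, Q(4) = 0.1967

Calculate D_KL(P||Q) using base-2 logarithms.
1.6343 bits

D_KL(P||Q) = Σ P(x) log₂(P(x)/Q(x))

Computing term by term:
  P(1)·log₂(P(1)/Q(1)) = 0.018·log₂(0.018/0.018) = 0.00000
  P(2)·log₂(P(2)/Q(2)) = 0.0771·log₂(0.0771/0.747) = -0.25260
  P(3)·log₂(P(3)/Q(3)) = 0.3113·log₂(0.3113/0.0383) = 0.94103
  P(4)·log₂(P(4)/Q(4)) = 0.5936·log₂(0.5936/0.1967) = 0.94590

D_KL(P||Q) = 0.00000 - 0.25260 + 0.94103 + 0.94590 = 1.63433 ≈ 1.6343 bits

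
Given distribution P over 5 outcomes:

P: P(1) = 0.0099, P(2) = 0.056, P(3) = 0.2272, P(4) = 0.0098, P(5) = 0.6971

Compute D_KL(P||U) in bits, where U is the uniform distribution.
1.1091 bits

U(i) = 1/5 for all i

D_KL(P||U) = Σ P(x) log₂(P(x) / (1/5))
           = Σ P(x) log₂(P(x)) + log₂(5)
           = log₂(5) - H(P)

H(P) = -Σ P(x) log₂(P(x)):
  -P(1)·log₂(P(1)) = -(0.0099)·log₂(0.0099) = 0.06592
  -P(2)·log₂(P(2)) = -(0.056)·log₂(0.056) = 0.23287
  -P(3)·log₂(P(3)) = -(0.2272)·log₂(0.2272) = 0.48575
  -P(4)·log₂(P(4)) = -(0.0098)·log₂(0.0098) = 0.06540
  -P(5)·log₂(P(5)) = -(0.6971)·log₂(0.6971) = 0.36288
H(P) = 0.06592 + 0.23287 + 0.48575 + 0.06540 + 0.36288 = 1.21282 bits

log₂(5) = 2.32193 bits

D_KL(P||U) = 2.32193 - 1.21282 = 1.10911 ≈ 1.1091 bits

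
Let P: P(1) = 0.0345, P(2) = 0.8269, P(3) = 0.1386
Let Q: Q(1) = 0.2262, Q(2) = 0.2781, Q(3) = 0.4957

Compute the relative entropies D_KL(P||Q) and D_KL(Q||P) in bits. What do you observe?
D_KL(P||Q) = 0.9516 bits, D_KL(Q||P) = 1.0878 bits. The two directions give different values (D_KL(Q||P) exceeds D_KL(P||Q) by 0.1362 bits): KL divergence is asymmetric.

D_KL(P||Q) = Σ P(x) log₂(P(x)/Q(x))

Computing term by term:
  P(1)·log₂(P(1)/Q(1)) = 0.0345·log₂(0.0345/0.2262) = -0.09360
  P(2)·log₂(P(2)/Q(2)) = 0.8269·log₂(0.8269/0.2781) = 1.29998
  P(3)·log₂(P(3)/Q(3)) = 0.1386·log₂(0.1386/0.4957) = -0.25482

D_KL(P||Q) = -0.09360 + 1.29998 - 0.25482 = 0.95156 ≈ 0.9516 bits

D_KL(Q||P) = Σ Q(x) log₂(Q(x)/P(x))

Computing term by term:
  Q(1)·log₂(Q(1)/P(1)) = 0.2262·log₂(0.2262/0.0345) = 0.61366
  Q(2)·log₂(Q(2)/P(2)) = 0.2781·log₂(0.2781/0.8269) = -0.43720
  Q(3)·log₂(Q(3)/P(3)) = 0.4957·log₂(0.4957/0.1386) = 0.91136

D_KL(Q||P) = 0.61366 - 0.43720 + 0.91136 = 1.08782 ≈ 1.0878 bits

These are NOT equal (difference: 0.1362 bits). KL divergence is asymmetric: D_KL(P||Q) ≠ D_KL(Q||P) in general.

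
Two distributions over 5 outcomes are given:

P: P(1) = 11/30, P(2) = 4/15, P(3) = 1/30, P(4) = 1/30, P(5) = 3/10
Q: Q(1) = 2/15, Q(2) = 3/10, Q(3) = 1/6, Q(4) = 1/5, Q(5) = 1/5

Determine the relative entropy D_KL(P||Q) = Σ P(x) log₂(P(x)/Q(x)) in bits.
0.5017 bits

D_KL(P||Q) = Σ P(x) log₂(P(x)/Q(x))

Computing term by term:
  P(1)·log₂(P(1)/Q(1)) = (11/30)·log₂((11/30)/(2/15)) = 0.53512
  P(2)·log₂(P(2)/Q(2)) = (4/15)·log₂((4/15)/(3/10)) = -0.04531
  P(3)·log₂(P(3)/Q(3)) = (1/30)·log₂((1/30)/(1/6)) = -0.07740
  P(4)·log₂(P(4)/Q(4)) = (1/30)·log₂((1/30)/(1/5)) = -0.08617
  P(5)·log₂(P(5)/Q(5)) = (3/10)·log₂((3/10)/(1/5)) = 0.17549

D_KL(P||Q) = 0.53512 - 0.04531 - 0.07740 - 0.08617 + 0.17549 = 0.50173 ≈ 0.5017 bits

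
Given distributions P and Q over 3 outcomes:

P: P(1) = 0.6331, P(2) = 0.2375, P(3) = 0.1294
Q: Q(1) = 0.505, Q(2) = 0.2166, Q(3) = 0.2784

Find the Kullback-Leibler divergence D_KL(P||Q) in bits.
0.0950 bits

D_KL(P||Q) = Σ P(x) log₂(P(x)/Q(x))

Computing term by term:
  P(1)·log₂(P(1)/Q(1)) = 0.6331·log₂(0.6331/0.505) = 0.20649
  P(2)·log₂(P(2)/Q(2)) = 0.2375·log₂(0.2375/0.2166) = 0.03156
  P(3)·log₂(P(3)/Q(3)) = 0.1294·log₂(0.1294/0.2784) = -0.14303

D_KL(P||Q) = 0.20649 + 0.03156 - 0.14303 = 0.09502 ≈ 0.0950 bits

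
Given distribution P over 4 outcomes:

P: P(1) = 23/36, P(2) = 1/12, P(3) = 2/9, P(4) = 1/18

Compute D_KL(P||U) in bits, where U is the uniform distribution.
0.5744 bits

U(i) = 1/4 for all i

D_KL(P||U) = Σ P(x) log₂(P(x) / (1/4))
           = Σ P(x) log₂(P(x)) + log₂(4)
           = log₂(4) - H(P)

H(P) = -Σ P(x) log₂(P(x)):
  -P(1)·log₂(P(1)) = -(23/36)·log₂(23/36) = 0.41295
  -P(2)·log₂(P(2)) = -(1/12)·log₂(1/12) = 0.29875
  -P(3)·log₂(P(3)) = -(2/9)·log₂(2/9) = 0.48221
  -P(4)·log₂(P(4)) = -(1/18)·log₂(1/18) = 0.23166
H(P) = 0.41295 + 0.29875 + 0.48221 + 0.23166 = 1.42557 bits

log₂(4) = 2.00000 bits

D_KL(P||U) = 2.00000 - 1.42557 = 0.57443 ≈ 0.5744 bits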